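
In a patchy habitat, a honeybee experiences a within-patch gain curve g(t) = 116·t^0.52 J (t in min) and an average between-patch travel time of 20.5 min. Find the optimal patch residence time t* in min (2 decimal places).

22.21 min

Maximise g(t)/(T+t): set derivative to zero → g'(t)(T+t) = g(t).
g'(t) = 0.52·116·t^-0.48. Setting 0.52·116·t^-0.48 = 116·t^0.52/(20.5+t) gives 0.52(20.5+t) = t, so 0.48·t = 0.52×20.5.
t* = 0.52×20.5/0.48 = 22.21 min.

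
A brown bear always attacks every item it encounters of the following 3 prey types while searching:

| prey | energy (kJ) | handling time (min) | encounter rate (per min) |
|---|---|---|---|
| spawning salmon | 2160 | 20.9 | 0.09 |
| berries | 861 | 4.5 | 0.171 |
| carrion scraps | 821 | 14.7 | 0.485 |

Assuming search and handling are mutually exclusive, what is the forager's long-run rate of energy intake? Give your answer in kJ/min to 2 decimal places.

Energy encountered per unit search time: 0.09×2160 + 0.171×861 + 0.485×821 = 739.8 kJ/min.
Handling time per unit search time: 0.09×20.9 + 0.171×4.5 + 0.485×14.7 = 9.78.
Rate = 739.8/(1 + 9.78) = 68.63 kJ/min.

68.63 kJ/min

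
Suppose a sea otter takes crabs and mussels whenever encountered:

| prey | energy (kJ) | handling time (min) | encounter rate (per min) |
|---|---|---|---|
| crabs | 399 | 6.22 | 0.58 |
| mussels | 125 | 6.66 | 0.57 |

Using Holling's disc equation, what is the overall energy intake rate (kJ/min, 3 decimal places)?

R = (0.58×399 + 0.57×125) / (1 + 0.58×6.22 + 0.57×6.66) = 302.7/8.404 = 36.02 kJ/min.

36.016 kJ/min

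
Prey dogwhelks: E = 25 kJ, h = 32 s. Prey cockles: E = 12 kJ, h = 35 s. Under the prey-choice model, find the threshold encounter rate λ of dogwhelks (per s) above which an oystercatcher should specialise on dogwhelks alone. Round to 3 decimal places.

0.024 per s

At the threshold, the rate on dogwhelks alone equals the profitability of cockles: λ·25/(1 + λ·32) = 12/35 = 0.3429.
Rearranging, λ(25 − 0.3429×32) = 0.3429, so λ = 0.3429/14.03 = 0.02444 per s.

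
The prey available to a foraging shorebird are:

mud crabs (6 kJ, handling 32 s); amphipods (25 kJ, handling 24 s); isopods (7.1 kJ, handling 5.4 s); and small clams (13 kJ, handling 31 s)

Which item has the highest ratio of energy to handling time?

isopods

Profitability E/h (kJ/s): mud crabs = 6/32 = 0.188, amphipods = 25/24 = 1.04, isopods = 7.1/5.4 = 1.31, small clams = 13/31 = 0.419.
Ranked: isopods > amphipods > small clams > mud crabs.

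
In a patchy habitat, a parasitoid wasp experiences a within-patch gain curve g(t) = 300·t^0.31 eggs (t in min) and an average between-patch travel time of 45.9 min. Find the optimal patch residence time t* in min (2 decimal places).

20.62 min

Optimal t* satisfies g'(t*) = g(t*)/(T + t*).
g'(t) = 0.31·300·t^-0.69. Setting 0.31·300·t^-0.69 = 300·t^0.31/(45.9+t) gives 0.31(45.9+t) = t, so 0.69·t = 0.31×45.9.
t* = 0.31×45.9/0.69 = 20.62 min.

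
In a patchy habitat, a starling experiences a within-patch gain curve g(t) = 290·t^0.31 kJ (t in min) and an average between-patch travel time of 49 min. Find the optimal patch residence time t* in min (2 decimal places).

22.01 min

Optimal t* satisfies g'(t*) = g(t*)/(T + t*).
g'(t) = 0.31·290·t^-0.69. Setting 0.31·290·t^-0.69 = 290·t^0.31/(49+t) gives 0.31(49+t) = t, so 0.69·t = 0.31×49.
t* = 0.31×49/0.69 = 22.01 min.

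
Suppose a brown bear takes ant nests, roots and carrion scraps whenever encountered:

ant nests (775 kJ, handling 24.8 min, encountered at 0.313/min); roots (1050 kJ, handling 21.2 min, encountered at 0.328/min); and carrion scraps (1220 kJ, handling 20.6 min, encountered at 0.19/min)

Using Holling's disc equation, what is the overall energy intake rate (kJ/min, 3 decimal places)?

41.710 kJ/min

R = (0.313×775 + 0.328×1050 + 0.19×1220) / (1 + 0.313×24.8 + 0.328×21.2 + 0.19×20.6) = 818.8/19.63 = 41.71 kJ/min.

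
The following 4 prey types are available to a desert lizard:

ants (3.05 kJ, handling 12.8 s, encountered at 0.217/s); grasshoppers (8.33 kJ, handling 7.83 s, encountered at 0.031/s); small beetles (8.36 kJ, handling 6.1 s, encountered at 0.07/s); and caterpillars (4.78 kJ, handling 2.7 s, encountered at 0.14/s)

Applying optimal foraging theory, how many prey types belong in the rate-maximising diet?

E/h in descending order: caterpillars 1.77, small beetles 1.37, grasshoppers 1.06, ants 0.238 kJ/s. The optimal diet is the largest prefix of this list for which every included type satisfies E_i/h_i > R on the types above it.
Rate on top 1: 0.4856. small beetles: 1.37 > 0.4856 → include.
Rate on top 2: 0.695. grasshoppers: 1.06 > 0.695 → include.
Rate on top 3: 0.7387. ants: 0.238 < 0.7387 → exclude; stop.
Optimal diet: caterpillars, small beetles, grasshoppers — 3 of 4 types.

3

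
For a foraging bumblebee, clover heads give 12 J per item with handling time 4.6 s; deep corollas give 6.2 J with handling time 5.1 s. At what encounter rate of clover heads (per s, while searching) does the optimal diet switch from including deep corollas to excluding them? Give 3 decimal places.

0.190 per s

Drop deep corollas once their profitability E₂/h₂ falls below the rate achievable on clover heads alone: E₂/h₂ = λE₁/(1 + λh₁).
Solve for λ: λE₁h₂ = E₂(1 + λh₁) → λ(E₁h₂ − E₂h₁) = E₂ → λ = E₂/(E₁h₂ − E₂h₁).
λ = 6.2/(12×5.1 − 6.2×4.6) = 6.2/32.68 = 0.1897 per s.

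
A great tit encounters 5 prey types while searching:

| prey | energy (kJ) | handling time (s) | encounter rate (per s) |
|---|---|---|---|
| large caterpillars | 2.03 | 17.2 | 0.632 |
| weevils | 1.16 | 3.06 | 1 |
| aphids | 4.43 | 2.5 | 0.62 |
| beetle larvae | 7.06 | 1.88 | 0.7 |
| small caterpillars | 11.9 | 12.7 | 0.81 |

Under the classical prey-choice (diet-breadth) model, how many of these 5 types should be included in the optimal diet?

Rank by E/h (kJ/s): beetle larvae 3.76, aphids 1.77, small caterpillars 0.937, weevils 0.379, large caterpillars 0.118. Include each in turn until the next type's E/h falls below the running intake rate.
Rate on top 1: 2.134. aphids: 1.77 < 2.134 → exclude; stop.
Optimal diet: beetle larvae — 1 of 5 types.

1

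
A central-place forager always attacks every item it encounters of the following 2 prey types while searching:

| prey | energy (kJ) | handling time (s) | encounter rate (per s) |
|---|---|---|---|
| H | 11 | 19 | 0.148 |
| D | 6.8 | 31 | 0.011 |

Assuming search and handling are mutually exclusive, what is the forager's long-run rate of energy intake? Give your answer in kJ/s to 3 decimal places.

R = (0.148×11 + 0.011×6.8) / (1 + 0.148×19 + 0.011×31) = 1.703/4.153 = 0.41 kJ/s.

0.410 kJ/s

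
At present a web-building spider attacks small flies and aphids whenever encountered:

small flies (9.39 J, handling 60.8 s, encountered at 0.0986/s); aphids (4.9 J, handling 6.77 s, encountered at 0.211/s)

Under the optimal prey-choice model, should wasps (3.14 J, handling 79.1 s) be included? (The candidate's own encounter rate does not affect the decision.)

No

On small flies and aphids alone, R = ΣλE/(1+Σλh) = 1.96/8.423 = 0.2327 J/s.
wasps: E/h = 3.14/79.1 = 0.0397 J/s.
Since 0.0397 < R, time spent handling wasps is better spent searching.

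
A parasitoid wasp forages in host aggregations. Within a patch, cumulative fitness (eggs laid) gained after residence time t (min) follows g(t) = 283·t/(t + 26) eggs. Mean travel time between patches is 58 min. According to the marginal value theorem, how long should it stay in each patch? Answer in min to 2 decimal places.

Maximise g(t)/(T+t): set derivative to zero → g'(t)(T+t) = g(t).
g'(t) = 283·26/(t + 26)². Setting 283·26/(t+26)² = 283t/[(t+26)(58+t)] gives 26(58+t) = t(t+26), so t² = 26×58 = 1508.
t* = √1508 = 38.83 min.

38.83 min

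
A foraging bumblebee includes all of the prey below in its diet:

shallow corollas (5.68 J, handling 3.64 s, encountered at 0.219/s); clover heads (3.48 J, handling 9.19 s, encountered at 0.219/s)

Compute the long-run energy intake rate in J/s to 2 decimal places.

Energy encountered per unit search time: 0.219×5.68 + 0.219×3.48 = 2.006 J/s.
Handling time per unit search time: 0.219×3.64 + 0.219×9.19 = 2.81.
Rate = 2.006/(1 + 2.81) = 0.5266 J/s.

0.53 J/s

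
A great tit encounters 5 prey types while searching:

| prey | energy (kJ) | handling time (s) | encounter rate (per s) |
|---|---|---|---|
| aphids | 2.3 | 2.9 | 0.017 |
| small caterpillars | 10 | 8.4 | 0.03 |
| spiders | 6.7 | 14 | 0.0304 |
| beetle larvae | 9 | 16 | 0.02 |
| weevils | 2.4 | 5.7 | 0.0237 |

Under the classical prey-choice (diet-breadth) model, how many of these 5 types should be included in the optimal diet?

E/h in descending order: small caterpillars 1.19, aphids 0.793, beetle larvae 0.562, spiders 0.479, weevils 0.421 kJ/s. The optimal diet is the largest prefix of this list for which every included type satisfies E_i/h_i > R on the types above it.
Rate on top 1: 0.2396. aphids: 0.793 > 0.2396 → include.
Rate on top 2: 0.2606. beetle larvae: 0.562 > 0.2606 → include.
Rate on top 3: 0.3202. spiders: 0.479 > 0.3202 → include.
Rate on top 4: 0.3531. weevils: 0.421 > 0.3531 → include.
Optimal diet: small caterpillars, aphids, beetle larvae, spiders, weevils — 5 of 5 types.

5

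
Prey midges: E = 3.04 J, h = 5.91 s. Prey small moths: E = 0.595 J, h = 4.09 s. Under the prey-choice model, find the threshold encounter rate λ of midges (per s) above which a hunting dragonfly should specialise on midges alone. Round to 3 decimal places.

0.067 per s

The zero-one rule: include small moths iff E₂/h₂ > λE₁/(1+λh₁). Equality gives the switch point.
λE₁h₂ = E₂ + λE₂h₁ ⇒ λ = E₂/(E₁h₂ − E₂h₁) = 0.595/(12.43 − 3.516) = 0.06673 per s.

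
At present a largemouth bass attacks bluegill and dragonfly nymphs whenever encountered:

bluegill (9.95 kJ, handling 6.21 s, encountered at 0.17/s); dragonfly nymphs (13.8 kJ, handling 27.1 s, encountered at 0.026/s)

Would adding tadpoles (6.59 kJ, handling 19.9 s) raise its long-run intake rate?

On bluegill and dragonfly nymphs alone, R = ΣλE/(1+Σλh) = 2.05/2.76 = 0.7428 kJ/s.
tadpoles: E/h = 6.59/19.9 = 0.3312 kJ/s.
Since 0.3312 < R, time spent handling tadpoles is better spent searching.

No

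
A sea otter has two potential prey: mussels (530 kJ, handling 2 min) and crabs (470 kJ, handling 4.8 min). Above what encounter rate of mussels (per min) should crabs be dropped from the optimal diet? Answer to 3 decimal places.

The zero-one rule: include crabs iff E₂/h₂ > λE₁/(1+λh₁). Equality gives the switch point.
λE₁h₂ = E₂ + λE₂h₁ ⇒ λ = E₂/(E₁h₂ − E₂h₁) = 470/(2544 − 940) = 0.293 per min.

0.293 per min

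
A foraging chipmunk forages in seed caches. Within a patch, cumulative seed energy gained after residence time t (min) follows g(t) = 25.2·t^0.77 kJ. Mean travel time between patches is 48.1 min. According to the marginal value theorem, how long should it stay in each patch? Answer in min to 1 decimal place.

161.0 min

Optimal t* satisfies g'(t*) = g(t*)/(T + t*).
g'(t) = 0.77·25.2·t^-0.23. Setting 0.77·25.2·t^-0.23 = 25.2·t^0.77/(48.1+t) gives 0.77(48.1+t) = t, so 0.23·t = 0.77×48.1.
t* = 0.77×48.1/0.23 = 161 min.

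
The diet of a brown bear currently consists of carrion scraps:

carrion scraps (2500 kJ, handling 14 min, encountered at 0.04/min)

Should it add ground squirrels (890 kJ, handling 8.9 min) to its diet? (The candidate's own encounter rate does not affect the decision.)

Intake rate on the current diet: R = (0.04×2500) / (1 + 0.04×14) = 100/1.56 = 64.1 kJ/min.
Profitability of ground squirrels: 890/8.9 = 100 kJ/min.
100 > 64.1, so adding ground squirrels raises the average — include it.

Yes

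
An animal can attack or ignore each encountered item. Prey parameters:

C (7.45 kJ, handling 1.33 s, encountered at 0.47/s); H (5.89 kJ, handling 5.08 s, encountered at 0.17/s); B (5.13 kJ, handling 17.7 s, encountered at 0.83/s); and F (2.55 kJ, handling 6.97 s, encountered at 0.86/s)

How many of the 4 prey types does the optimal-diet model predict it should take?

E/h in descending order: C 5.6, H 1.16, F 0.366, B 0.29 kJ/s. The optimal diet is the largest prefix of this list for which every included type satisfies E_i/h_i > R on the types above it.
Rate on top 1: 2.155. H: 1.16 < 2.155 → exclude; stop.
Optimal diet: C — 1 of 4 types.

1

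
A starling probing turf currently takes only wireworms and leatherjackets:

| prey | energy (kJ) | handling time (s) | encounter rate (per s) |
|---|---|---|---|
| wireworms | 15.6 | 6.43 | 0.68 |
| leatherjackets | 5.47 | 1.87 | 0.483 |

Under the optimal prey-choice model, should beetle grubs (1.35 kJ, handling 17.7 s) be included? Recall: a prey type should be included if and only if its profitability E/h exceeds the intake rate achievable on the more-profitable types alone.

No

Current rate: (0.68×15.6 + 0.483×5.47)/(1 + 0.68×6.43 + 0.483×1.87) = 2.111 kJ/s.
Profitability of beetle grubs: 1.35/17.7 = 0.07627 kJ/s.
0.07627 < 2.111, so adding beetle grubs would lower the average — exclude it.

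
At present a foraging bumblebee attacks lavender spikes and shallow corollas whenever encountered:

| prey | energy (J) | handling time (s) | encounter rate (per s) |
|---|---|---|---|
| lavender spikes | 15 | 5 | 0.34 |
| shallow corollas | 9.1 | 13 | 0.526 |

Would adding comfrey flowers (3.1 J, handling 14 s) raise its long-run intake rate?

Current rate: (0.34×15 + 0.526×9.1)/(1 + 0.34×5 + 0.526×13) = 1.037 J/s.
Profitability of comfrey flowers: 3.1/14 = 0.2214 J/s.
Since 0.2214 < R, time spent handling comfrey flowers is better spent searching.

No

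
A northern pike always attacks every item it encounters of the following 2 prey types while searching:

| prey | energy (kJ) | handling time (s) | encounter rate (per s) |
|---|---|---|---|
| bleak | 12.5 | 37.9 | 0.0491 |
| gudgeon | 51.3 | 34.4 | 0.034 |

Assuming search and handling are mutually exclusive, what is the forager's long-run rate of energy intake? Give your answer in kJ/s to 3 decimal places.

0.585 kJ/s

R = Σλ_iE_i / (1 + Σλ_ih_i)
Numerator: 0.0491×12.5 + 0.034×51.3 = 2.358
Denominator: 1 + 0.0491×37.9 + 0.034×34.4 = 4.03
R = 2.358/4.03 = 0.585 kJ/s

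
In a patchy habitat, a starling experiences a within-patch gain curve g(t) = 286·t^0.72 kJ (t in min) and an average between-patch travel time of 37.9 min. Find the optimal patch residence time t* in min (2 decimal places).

97.46 min

By the marginal value theorem, leave when the instantaneous gain rate g'(t) equals the habitat-wide average g(t)/(T + t).
g'(t) = 0.72·286·t^-0.28. Setting 0.72·286·t^-0.28 = 286·t^0.72/(37.9+t) gives 0.72(37.9+t) = t, so 0.28·t = 0.72×37.9.
t* = 0.72×37.9/0.28 = 97.46 min.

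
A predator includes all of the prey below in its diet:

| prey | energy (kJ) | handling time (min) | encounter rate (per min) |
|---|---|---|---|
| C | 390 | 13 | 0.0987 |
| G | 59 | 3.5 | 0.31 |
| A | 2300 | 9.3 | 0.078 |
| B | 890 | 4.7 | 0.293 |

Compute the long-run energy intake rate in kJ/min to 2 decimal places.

R = (0.0987×390 + 0.31×59 + 0.078×2300 + 0.293×890) / (1 + 0.0987×13 + 0.31×3.5 + 0.078×9.3 + 0.293×4.7) = 497/5.471 = 90.84 kJ/min.

90.84 kJ/min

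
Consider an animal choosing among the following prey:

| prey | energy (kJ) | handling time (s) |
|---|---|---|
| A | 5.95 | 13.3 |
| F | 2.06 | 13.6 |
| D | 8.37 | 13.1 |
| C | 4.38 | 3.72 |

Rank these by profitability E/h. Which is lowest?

In descending order of E/h:
C: 4.38/3.72 = 1.18 kJ/s
D: 8.37/13.1 = 0.639 kJ/s
A: 5.95/13.3 = 0.447 kJ/s
F: 2.06/13.6 = 0.151 kJ/s

F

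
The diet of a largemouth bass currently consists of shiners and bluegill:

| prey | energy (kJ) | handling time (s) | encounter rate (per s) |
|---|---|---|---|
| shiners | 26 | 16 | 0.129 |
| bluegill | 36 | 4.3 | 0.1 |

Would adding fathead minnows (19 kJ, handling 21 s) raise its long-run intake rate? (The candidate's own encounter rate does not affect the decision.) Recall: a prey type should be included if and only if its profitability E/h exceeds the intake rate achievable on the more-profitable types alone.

No

Current rate: (0.129×26 + 0.1×36)/(1 + 0.129×16 + 0.1×4.3) = 1.99 kJ/s.
Profitability of fathead minnows: 19/21 = 0.9048 kJ/s.
Since 0.9048 < R, time spent handling fathead minnows is better spent searching.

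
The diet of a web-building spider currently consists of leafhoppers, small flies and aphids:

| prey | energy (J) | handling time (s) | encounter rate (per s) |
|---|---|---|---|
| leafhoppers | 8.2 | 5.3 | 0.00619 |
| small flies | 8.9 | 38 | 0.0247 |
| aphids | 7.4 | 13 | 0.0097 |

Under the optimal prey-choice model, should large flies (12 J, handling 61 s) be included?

Yes

Current rate: (0.00619×8.2 + 0.0247×8.9 + 0.0097×7.4)/(1 + 0.00619×5.3 + 0.0247×38 + 0.0097×13) = 0.1632 J/s.
large flies: E/h = 12/61 = 0.1967 J/s.
0.1967 > 0.1632, so adding large flies raises the average — include it.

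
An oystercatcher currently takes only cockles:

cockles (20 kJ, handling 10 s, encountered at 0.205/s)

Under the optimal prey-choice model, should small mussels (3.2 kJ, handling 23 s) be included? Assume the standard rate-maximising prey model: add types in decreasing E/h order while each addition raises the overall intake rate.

Current rate: (0.205×20)/(1 + 0.205×10) = 1.344 kJ/s.
small mussels: E/h = 3.2/23 = 0.1391 kJ/s.
0.1391 < 1.344, so adding small mussels would lower the average — exclude it.

No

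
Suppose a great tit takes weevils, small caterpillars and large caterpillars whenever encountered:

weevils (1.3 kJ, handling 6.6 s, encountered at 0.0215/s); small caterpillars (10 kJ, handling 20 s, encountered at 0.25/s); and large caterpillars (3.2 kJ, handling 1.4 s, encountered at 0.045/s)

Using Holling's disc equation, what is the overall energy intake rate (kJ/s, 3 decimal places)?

0.431 kJ/s

Energy encountered per unit search time: 0.0215×1.3 + 0.25×10 + 0.045×3.2 = 2.672 kJ/s.
Handling time per unit search time: 0.0215×6.6 + 0.25×20 + 0.045×1.4 = 5.205.
Rate = 2.672/(1 + 5.205) = 0.4306 kJ/s.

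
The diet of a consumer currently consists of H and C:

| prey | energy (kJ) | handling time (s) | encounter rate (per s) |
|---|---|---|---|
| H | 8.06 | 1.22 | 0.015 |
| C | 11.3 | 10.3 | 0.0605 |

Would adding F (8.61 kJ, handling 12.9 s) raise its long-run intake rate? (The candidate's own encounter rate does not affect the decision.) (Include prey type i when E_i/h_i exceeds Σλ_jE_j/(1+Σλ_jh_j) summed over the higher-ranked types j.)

Yes

Current rate: (0.015×8.06 + 0.0605×11.3)/(1 + 0.015×1.22 + 0.0605×10.3) = 0.4901 kJ/s.
Profitability of F: 8.61/12.9 = 0.6674 kJ/s.
0.6674 > 0.4901, so adding F raises the average — include it.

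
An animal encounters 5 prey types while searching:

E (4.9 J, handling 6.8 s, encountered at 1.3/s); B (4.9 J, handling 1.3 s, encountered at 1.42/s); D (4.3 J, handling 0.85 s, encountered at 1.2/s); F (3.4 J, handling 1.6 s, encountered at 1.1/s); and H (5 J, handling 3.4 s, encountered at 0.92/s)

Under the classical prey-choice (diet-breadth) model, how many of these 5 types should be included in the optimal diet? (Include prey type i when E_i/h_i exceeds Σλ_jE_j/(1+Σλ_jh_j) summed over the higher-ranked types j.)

2

E/h in descending order: D 5.06, B 3.77, F 2.12, H 1.47, E 0.721 J/s. The optimal diet is the largest prefix of this list for which every included type satisfies E_i/h_i > R on the types above it.
Rate on top 1: 2.554. B: 3.77 > 2.554 → include.
Rate on top 2: 3.135. F: 2.12 < 3.135 → exclude; stop.
Optimal diet: D, B — 2 of 5 types.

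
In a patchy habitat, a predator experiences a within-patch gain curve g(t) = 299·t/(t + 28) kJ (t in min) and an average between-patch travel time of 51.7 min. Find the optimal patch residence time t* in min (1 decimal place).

38.0 min

Optimal t* satisfies g'(t*) = g(t*)/(T + t*).
g'(t) = 299·28/(t + 28)². Setting 299·28/(t+28)² = 299t/[(t+28)(51.7+t)] gives 28(51.7+t) = t(t+28), so t² = 28×51.7 = 1448.
t* = √1448 = 38.05 min.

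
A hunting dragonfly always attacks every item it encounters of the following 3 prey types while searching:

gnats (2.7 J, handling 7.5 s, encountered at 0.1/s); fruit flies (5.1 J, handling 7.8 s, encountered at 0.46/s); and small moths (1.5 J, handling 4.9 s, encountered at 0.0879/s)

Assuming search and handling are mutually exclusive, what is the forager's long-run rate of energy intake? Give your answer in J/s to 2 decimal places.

R = (0.1×2.7 + 0.46×5.1 + 0.0879×1.5) / (1 + 0.1×7.5 + 0.46×7.8 + 0.0879×4.9) = 2.748/5.769 = 0.4763 J/s.

0.48 J/s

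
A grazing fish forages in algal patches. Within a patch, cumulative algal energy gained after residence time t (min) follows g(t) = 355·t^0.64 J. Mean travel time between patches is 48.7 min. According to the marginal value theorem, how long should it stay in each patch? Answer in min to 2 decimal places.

86.58 min

By the marginal value theorem, leave when the instantaneous gain rate g'(t) equals the habitat-wide average g(t)/(T + t).
g'(t) = 0.64·355·t^-0.36. Setting 0.64·355·t^-0.36 = 355·t^0.64/(48.7+t) gives 0.64(48.7+t) = t, so 0.36·t = 0.64×48.7.
t* = 0.64×48.7/0.36 = 86.58 min.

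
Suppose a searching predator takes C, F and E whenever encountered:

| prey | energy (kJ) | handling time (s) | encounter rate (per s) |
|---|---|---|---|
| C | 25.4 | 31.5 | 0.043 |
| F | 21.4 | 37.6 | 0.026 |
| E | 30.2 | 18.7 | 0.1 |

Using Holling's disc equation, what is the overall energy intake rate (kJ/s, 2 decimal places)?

0.90 kJ/s

Energy encountered per unit search time: 0.043×25.4 + 0.026×21.4 + 0.1×30.2 = 4.669 kJ/s.
Handling time per unit search time: 0.043×31.5 + 0.026×37.6 + 0.1×18.7 = 4.202.
Rate = 4.669/(1 + 4.202) = 0.8974 kJ/s.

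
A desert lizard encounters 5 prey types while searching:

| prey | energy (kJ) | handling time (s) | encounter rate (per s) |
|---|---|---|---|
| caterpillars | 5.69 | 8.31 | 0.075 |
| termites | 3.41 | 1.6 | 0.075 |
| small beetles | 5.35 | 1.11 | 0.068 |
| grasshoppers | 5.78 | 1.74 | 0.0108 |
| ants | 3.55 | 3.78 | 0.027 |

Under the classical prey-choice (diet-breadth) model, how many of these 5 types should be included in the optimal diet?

5

Profitabilities (E/h, kJ/s): small beetles 4.82, grasshoppers 3.32, termites 2.13, ants 0.939, caterpillars 0.685. Add prey in this order while the next type's profitability exceeds the intake rate on those already taken.
Rate on top 1: 0.3383. grasshoppers: 3.32 > 0.3383 → include.
Rate on top 2: 0.3895. termites: 2.13 > 0.3895 → include.
Rate on top 3: 0.5616. ants: 0.939 > 0.5616 → include.
Rate on top 4: 0.5909. caterpillars: 0.685 > 0.5909 → include.
Optimal diet: small beetles, grasshoppers, termites, ants, caterpillars — 5 of 5 types.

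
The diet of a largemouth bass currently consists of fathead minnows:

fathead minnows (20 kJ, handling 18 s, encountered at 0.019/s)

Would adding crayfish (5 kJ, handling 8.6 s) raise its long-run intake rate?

Current rate: (0.019×20)/(1 + 0.019×18) = 0.2832 kJ/s.
crayfish: E/h = 5/8.6 = 0.5814 kJ/s.
0.5814 > 0.2832, so adding crayfish raises the average — include it.

Yes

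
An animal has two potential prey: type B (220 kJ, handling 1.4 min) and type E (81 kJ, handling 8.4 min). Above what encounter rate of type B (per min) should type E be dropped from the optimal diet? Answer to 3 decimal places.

0.047 per min

Drop type E once their profitability E₂/h₂ falls below the rate achievable on type B alone: E₂/h₂ = λE₁/(1 + λh₁).
Solve for λ: λE₁h₂ = E₂(1 + λh₁) → λ(E₁h₂ − E₂h₁) = E₂ → λ = E₂/(E₁h₂ − E₂h₁).
λ = 81/(220×8.4 − 81×1.4) = 81/1735 = 0.0467 per min.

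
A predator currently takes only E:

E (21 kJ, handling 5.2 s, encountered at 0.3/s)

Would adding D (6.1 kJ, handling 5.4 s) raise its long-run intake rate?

No

Intake rate on the current diet: R = (0.3×21) / (1 + 0.3×5.2) = 6.3/2.56 = 2.461 kJ/s.
D: E/h = 6.1/5.4 = 1.13 kJ/s.
Since 1.13 < R, time spent handling D is better spent searching.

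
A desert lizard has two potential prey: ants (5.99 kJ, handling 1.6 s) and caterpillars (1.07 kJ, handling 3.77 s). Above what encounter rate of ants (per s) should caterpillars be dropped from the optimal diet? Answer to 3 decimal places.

0.051 per s

The zero-one rule: include caterpillars iff E₂/h₂ > λE₁/(1+λh₁). Equality gives the switch point.
λE₁h₂ = E₂ + λE₂h₁ ⇒ λ = E₂/(E₁h₂ − E₂h₁) = 1.07/(22.58 − 1.712) = 0.05127 per s.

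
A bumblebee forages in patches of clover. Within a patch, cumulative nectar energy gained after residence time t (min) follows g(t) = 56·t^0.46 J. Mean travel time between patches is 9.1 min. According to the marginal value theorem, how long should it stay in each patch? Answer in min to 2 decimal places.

By the marginal value theorem, leave when the instantaneous gain rate g'(t) equals the habitat-wide average g(t)/(T + t).
g'(t) = 0.46·56·t^-0.54. Setting 0.46·56·t^-0.54 = 56·t^0.46/(9.1+t) gives 0.46(9.1+t) = t, so 0.54·t = 0.46×9.1.
t* = 0.46×9.1/0.54 = 7.752 min.

7.75 min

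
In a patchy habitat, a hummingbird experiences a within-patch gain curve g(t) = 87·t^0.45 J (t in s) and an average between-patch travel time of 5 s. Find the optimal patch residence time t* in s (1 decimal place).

4.1 s

Optimal t* satisfies g'(t*) = g(t*)/(T + t*).
g'(t) = 0.45·87·t^-0.55. Setting 0.45·87·t^-0.55 = 87·t^0.45/(5+t) gives 0.45(5+t) = t, so 0.55·t = 0.45×5.
t* = 0.45×5/0.55 = 4.091 s.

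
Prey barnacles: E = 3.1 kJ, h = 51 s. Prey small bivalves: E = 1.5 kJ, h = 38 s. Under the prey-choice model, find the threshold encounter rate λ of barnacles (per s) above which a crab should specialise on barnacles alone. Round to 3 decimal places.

Drop small bivalves once their profitability E₂/h₂ falls below the rate achievable on barnacles alone: E₂/h₂ = λE₁/(1 + λh₁).
Solve for λ: λE₁h₂ = E₂(1 + λh₁) → λ(E₁h₂ − E₂h₁) = E₂ → λ = E₂/(E₁h₂ − E₂h₁).
λ = 1.5/(3.1×38 − 1.5×51) = 1.5/41.3 = 0.03632 per s.

0.036 per s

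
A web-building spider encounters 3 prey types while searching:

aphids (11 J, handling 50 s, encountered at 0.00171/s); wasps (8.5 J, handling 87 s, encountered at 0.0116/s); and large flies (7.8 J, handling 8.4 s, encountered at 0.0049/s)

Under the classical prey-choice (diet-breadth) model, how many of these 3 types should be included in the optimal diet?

3

Rank by E/h (J/s): large flies 0.929, aphids 0.22, wasps 0.0977. Include each in turn until the next type's E/h falls below the running intake rate.
Rate on top 1: 0.03671. aphids: 0.22 > 0.03671 → include.
Rate on top 2: 0.05062. wasps: 0.0977 > 0.05062 → include.
Optimal diet: large flies, aphids, wasps — 3 of 3 types.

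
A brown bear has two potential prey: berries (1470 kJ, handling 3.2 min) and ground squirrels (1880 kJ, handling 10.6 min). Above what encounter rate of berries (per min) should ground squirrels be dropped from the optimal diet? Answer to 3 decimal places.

0.197 per min

The zero-one rule: include ground squirrels iff E₂/h₂ > λE₁/(1+λh₁). Equality gives the switch point.
λE₁h₂ = E₂ + λE₂h₁ ⇒ λ = E₂/(E₁h₂ − E₂h₁) = 1880/(1.558e+04 − 6016) = 0.1965 per min.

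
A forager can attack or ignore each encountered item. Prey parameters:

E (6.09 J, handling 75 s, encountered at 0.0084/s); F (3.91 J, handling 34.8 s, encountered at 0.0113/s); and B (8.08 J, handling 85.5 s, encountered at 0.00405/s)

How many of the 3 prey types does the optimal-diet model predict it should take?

3

Rank by E/h (J/s): F 0.112, B 0.0945, E 0.0812. Include each in turn until the next type's E/h falls below the running intake rate.
Rate on top 1: 0.03171. B: 0.0945 > 0.03171 → include.
Rate on top 2: 0.04421. E: 0.0812 > 0.04421 → include.
Optimal diet: F, B, E — 3 of 3 types.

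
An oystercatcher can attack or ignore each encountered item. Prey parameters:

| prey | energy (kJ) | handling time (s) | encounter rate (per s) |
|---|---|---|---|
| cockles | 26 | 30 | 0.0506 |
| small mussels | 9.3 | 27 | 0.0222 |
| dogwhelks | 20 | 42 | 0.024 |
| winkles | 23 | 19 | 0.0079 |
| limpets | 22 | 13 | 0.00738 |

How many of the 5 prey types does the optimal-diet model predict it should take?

3

Profitabilities (E/h, kJ/s): limpets 1.69, winkles 1.21, cockles 0.867, dogwhelks 0.476, small mussels 0.344. Add prey in this order while the next type's profitability exceeds the intake rate on those already taken.
Rate on top 1: 0.1481. winkles: 1.21 > 0.1481 → include.
Rate on top 2: 0.2761. cockles: 0.867 > 0.2761 → include.
Rate on top 3: 0.6004. dogwhelks: 0.476 < 0.6004 → exclude; stop.
Optimal diet: limpets, winkles, cockles — 3 of 5 types.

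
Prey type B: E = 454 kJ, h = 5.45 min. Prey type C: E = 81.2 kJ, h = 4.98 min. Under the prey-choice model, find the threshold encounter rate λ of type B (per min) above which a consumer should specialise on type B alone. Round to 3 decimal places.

At the threshold, the rate on type B alone equals the profitability of type C: λ·454/(1 + λ·5.45) = 81.2/4.98 = 16.31.
Rearranging, λ(454 − 16.31×5.45) = 16.31, so λ = 16.31/365.1 = 0.04466 per min.

0.045 per min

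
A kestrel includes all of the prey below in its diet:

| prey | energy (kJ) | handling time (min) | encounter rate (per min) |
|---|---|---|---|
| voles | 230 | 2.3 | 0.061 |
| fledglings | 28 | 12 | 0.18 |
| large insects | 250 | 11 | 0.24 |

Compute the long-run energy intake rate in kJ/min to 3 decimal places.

R = Σλ_iE_i / (1 + Σλ_ih_i)
Numerator: 0.061×230 + 0.18×28 + 0.24×250 = 79.07
Denominator: 1 + 0.061×2.3 + 0.18×12 + 0.24×11 = 5.94
R = 79.07/5.94 = 13.31 kJ/min

13.311 kJ/min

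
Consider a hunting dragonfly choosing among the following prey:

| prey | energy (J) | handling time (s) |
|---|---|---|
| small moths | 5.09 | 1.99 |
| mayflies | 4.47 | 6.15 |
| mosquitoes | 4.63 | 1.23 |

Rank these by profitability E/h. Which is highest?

mosquitoes

In descending order of E/h:
mosquitoes: 4.63/1.23 = 3.76 J/s
small moths: 5.09/1.99 = 2.56 J/s
mayflies: 4.47/6.15 = 0.727 J/s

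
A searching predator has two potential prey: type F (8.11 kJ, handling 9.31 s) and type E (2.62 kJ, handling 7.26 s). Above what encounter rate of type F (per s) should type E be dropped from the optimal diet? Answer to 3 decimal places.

At the threshold, the rate on type F alone equals the profitability of type E: λ·8.11/(1 + λ·9.31) = 2.62/7.26 = 0.3609.
Rearranging, λ(8.11 − 0.3609×9.31) = 0.3609, so λ = 0.3609/4.75 = 0.07597 per s.

0.076 per s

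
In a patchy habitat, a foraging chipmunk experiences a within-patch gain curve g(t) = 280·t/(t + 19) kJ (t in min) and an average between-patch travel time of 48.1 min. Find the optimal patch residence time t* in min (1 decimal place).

Maximise g(t)/(T+t): set derivative to zero → g'(t)(T+t) = g(t).
g'(t) = 280·19/(t + 19)². Setting 280·19/(t+19)² = 280t/[(t+19)(48.1+t)] gives 19(48.1+t) = t(t+19), so t² = 19×48.1 = 913.9.
t* = √913.9 = 30.23 min.

30.2 min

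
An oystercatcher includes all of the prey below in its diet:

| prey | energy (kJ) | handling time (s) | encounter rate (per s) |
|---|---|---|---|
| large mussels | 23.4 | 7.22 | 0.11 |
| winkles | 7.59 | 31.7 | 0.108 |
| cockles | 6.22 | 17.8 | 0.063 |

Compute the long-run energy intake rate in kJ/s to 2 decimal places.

0.60 kJ/s

R = Σλ_iE_i / (1 + Σλ_ih_i)
Numerator: 0.11×23.4 + 0.108×7.59 + 0.063×6.22 = 3.786
Denominator: 1 + 0.11×7.22 + 0.108×31.7 + 0.063×17.8 = 6.339
R = 3.786/6.339 = 0.5972 kJ/s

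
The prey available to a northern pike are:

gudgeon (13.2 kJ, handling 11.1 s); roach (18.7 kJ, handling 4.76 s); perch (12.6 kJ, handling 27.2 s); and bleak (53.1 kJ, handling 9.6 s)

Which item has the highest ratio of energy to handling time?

Profitability E/h (kJ/s): gudgeon = 13.2/11.1 = 1.19, roach = 18.7/4.76 = 3.93, perch = 12.6/27.2 = 0.463, bleak = 53.1/9.6 = 5.53.
Ranked: bleak > roach > gudgeon > perch.

bleak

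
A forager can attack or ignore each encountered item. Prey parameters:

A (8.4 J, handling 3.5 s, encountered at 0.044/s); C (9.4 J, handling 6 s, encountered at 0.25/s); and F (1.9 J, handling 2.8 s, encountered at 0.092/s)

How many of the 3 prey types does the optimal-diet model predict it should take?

E/h in descending order: A 2.4, C 1.57, F 0.679 J/s. The optimal diet is the largest prefix of this list for which every included type satisfies E_i/h_i > R on the types above it.
Rate on top 1: 0.3203. C: 1.57 > 0.3203 → include.
Rate on top 2: 1.025. F: 0.679 < 1.025 → exclude; stop.
Optimal diet: A, C — 2 of 3 types.

2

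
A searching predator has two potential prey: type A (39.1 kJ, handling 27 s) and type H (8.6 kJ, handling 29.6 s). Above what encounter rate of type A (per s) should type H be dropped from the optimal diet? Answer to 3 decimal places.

0.009 per s

The zero-one rule: include type H iff E₂/h₂ > λE₁/(1+λh₁). Equality gives the switch point.
λE₁h₂ = E₂ + λE₂h₁ ⇒ λ = E₂/(E₁h₂ − E₂h₁) = 8.6/(1157 − 232.2) = 0.009296 per s.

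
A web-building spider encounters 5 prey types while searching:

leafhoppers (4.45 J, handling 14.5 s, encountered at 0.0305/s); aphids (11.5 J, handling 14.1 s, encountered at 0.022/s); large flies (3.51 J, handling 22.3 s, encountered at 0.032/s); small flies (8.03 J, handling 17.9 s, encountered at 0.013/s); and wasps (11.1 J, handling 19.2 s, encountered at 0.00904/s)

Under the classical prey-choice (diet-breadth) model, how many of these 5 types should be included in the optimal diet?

E/h in descending order: aphids 0.816, wasps 0.578, small flies 0.449, leafhoppers 0.307, large flies 0.157 J/s. The optimal diet is the largest prefix of this list for which every included type satisfies E_i/h_i > R on the types above it.
Rate on top 1: 0.1931. wasps: 0.578 > 0.1931 → include.
Rate on top 2: 0.2381. small flies: 0.449 > 0.2381 → include.
Rate on top 3: 0.2667. leafhoppers: 0.307 > 0.2667 → include.
Rate on top 4: 0.2749. large flies: 0.157 < 0.2749 → exclude; stop.
Optimal diet: aphids, wasps, small flies, leafhoppers — 4 of 5 types.

4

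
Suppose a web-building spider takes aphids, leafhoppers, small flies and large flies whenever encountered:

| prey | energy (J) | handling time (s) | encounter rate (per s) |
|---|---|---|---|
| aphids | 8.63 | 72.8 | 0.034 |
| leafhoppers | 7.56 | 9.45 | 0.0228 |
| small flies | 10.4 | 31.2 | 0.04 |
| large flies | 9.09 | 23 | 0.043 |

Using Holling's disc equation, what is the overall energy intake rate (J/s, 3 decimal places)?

0.215 J/s

R = Σλ_iE_i / (1 + Σλ_ih_i)
Numerator: 0.034×8.63 + 0.0228×7.56 + 0.04×10.4 + 0.043×9.09 = 1.273
Denominator: 1 + 0.034×72.8 + 0.0228×9.45 + 0.04×31.2 + 0.043×23 = 5.928
R = 1.273/5.928 = 0.2147 J/s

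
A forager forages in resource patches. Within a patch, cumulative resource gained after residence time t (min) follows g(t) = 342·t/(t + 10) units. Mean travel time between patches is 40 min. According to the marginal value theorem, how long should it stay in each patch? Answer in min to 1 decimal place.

By the marginal value theorem, leave when the instantaneous gain rate g'(t) equals the habitat-wide average g(t)/(T + t).
g'(t) = 342·10/(t + 10)². Setting 342·10/(t+10)² = 342t/[(t+10)(40+t)] gives 10(40+t) = t(t+10), so t² = 10×40 = 400.
t* = √400 = 20 min.

20.0 min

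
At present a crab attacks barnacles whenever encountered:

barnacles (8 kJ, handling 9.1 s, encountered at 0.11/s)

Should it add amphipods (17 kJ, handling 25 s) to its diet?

Current rate: (0.11×8)/(1 + 0.11×9.1) = 0.4398 kJ/s.
Profitability of amphipods: 17/25 = 0.68 kJ/s.
0.68 > 0.4398, so adding amphipods raises the average — include it.

Yes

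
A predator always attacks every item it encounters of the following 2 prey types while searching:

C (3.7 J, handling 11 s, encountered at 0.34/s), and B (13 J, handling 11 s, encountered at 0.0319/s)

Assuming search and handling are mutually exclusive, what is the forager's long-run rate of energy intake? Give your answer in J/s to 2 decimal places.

0.33 J/s

R = Σλ_iE_i / (1 + Σλ_ih_i)
Numerator: 0.34×3.7 + 0.0319×13 = 1.673
Denominator: 1 + 0.34×11 + 0.0319×11 = 5.091
R = 1.673/5.091 = 0.3286 J/s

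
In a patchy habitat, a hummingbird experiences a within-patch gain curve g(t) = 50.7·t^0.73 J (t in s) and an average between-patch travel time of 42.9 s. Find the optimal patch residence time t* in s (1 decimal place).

116.0 s

Maximise g(t)/(T+t): set derivative to zero → g'(t)(T+t) = g(t).
g'(t) = 0.73·50.7·t^-0.27. Setting 0.73·50.7·t^-0.27 = 50.7·t^0.73/(42.9+t) gives 0.73(42.9+t) = t, so 0.27·t = 0.73×42.9.
t* = 0.73×42.9/0.27 = 116 s.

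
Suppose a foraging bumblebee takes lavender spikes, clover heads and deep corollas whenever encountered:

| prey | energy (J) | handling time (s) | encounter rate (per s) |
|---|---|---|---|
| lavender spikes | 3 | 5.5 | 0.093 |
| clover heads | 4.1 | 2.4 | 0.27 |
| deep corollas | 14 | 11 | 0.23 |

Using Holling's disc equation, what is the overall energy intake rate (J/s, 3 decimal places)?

0.982 J/s

R = Σλ_iE_i / (1 + Σλ_ih_i)
Numerator: 0.093×3 + 0.27×4.1 + 0.23×14 = 4.606
Denominator: 1 + 0.093×5.5 + 0.27×2.4 + 0.23×11 = 4.69
R = 4.606/4.69 = 0.9822 J/s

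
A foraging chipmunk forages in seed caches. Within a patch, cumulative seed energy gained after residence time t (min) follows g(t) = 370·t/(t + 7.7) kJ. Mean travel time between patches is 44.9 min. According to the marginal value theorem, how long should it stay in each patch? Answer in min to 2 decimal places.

18.59 min

Optimal t* satisfies g'(t*) = g(t*)/(T + t*).
g'(t) = 370·7.7/(t + 7.7)². Setting 370·7.7/(t+7.7)² = 370t/[(t+7.7)(44.9+t)] gives 7.7(44.9+t) = t(t+7.7), so t² = 7.7×44.9 = 345.7.
t* = √345.7 = 18.59 min.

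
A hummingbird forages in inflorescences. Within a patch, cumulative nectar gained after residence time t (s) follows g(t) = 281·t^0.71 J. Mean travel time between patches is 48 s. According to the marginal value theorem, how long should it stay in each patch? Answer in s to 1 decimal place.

117.5 s

Maximise g(t)/(T+t): set derivative to zero → g'(t)(T+t) = g(t).
g'(t) = 0.71·281·t^-0.29. Setting 0.71·281·t^-0.29 = 281·t^0.71/(48+t) gives 0.71(48+t) = t, so 0.29·t = 0.71×48.
t* = 0.71×48/0.29 = 117.5 s.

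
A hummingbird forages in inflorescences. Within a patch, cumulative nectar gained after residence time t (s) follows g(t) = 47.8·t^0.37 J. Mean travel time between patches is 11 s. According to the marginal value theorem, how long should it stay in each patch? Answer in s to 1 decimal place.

6.5 s

Optimal t* satisfies g'(t*) = g(t*)/(T + t*).
g'(t) = 0.37·47.8·t^-0.63. Setting 0.37·47.8·t^-0.63 = 47.8·t^0.37/(11+t) gives 0.37(11+t) = t, so 0.63·t = 0.37×11.
t* = 0.37×11/0.63 = 6.46 s.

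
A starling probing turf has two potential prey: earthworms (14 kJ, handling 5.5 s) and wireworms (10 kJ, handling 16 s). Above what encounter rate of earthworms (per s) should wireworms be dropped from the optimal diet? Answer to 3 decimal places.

0.059 per s

Drop wireworms once their profitability E₂/h₂ falls below the rate achievable on earthworms alone: E₂/h₂ = λE₁/(1 + λh₁).
Solve for λ: λE₁h₂ = E₂(1 + λh₁) → λ(E₁h₂ − E₂h₁) = E₂ → λ = E₂/(E₁h₂ − E₂h₁).
λ = 10/(14×16 − 10×5.5) = 10/169 = 0.05917 per s.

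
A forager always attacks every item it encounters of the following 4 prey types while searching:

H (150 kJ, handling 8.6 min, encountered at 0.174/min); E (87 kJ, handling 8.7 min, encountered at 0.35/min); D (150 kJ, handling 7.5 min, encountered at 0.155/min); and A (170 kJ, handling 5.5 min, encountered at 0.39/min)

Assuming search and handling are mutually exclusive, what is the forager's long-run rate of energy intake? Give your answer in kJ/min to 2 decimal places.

R = (0.174×150 + 0.35×87 + 0.155×150 + 0.39×170) / (1 + 0.174×8.6 + 0.35×8.7 + 0.155×7.5 + 0.39×5.5) = 146.1/8.849 = 16.51 kJ/min.

16.51 kJ/min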